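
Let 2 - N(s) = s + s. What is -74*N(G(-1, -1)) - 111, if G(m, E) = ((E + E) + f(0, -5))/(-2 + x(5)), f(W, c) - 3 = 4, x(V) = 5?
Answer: -37/3 ≈ -12.333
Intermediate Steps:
f(W, c) = 7 (f(W, c) = 3 + 4 = 7)
G(m, E) = 7/3 + 2*E/3 (G(m, E) = ((E + E) + 7)/(-2 + 5) = (2*E + 7)/3 = (7 + 2*E)*(⅓) = 7/3 + 2*E/3)
N(s) = 2 - 2*s (N(s) = 2 - (s + s) = 2 - 2*s)
-74*N(G(-1, -1)) - 111 = -74*(2 - 2*(7/3 + (⅔)*(-1))) - 111 = -74*(2 - 2*(7/3 - ⅔)) - 111 = -74*(2 - 2*5/3) - 111 = -74*(2 - 10/3) - 111 = -74*(-4/3) - 111 = 296/3 - 111 = -37/3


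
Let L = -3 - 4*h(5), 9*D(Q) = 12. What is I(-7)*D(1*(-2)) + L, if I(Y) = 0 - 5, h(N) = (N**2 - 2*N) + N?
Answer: -269/3 ≈ -89.667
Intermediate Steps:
D(Q) = 4/3 (D(Q) = (1/9)*12 = 4/3)
h(N) = N**2 - N
I(Y) = -5
L = -83 (L = -3 - 20*(-1 + 5) = -3 - 20*4 = -3 - 4*20 = -3 - 80 = -83)
I(-7)*D(1*(-2)) + L = -5*4/3 - 83 = -20/3 - 83 = -269/3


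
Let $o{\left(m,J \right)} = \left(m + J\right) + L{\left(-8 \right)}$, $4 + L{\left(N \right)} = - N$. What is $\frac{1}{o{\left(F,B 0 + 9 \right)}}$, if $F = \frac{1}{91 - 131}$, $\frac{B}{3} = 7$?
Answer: $\frac{40}{519} \approx 0.077071$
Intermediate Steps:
$B = 21$ ($B = 3 \cdot 7 = 21$)
$F = - \frac{1}{40}$ ($F = \frac{1}{91 - 131} = \frac{1}{-40} = - \frac{1}{40} \approx -0.025$)
$L{\left(N \right)} = -4 - N$
$o{\left(m,J \right)} = 4 + J + m$ ($o{\left(m,J \right)} = \left(m + J\right) - -4 = \left(J + m\right) + \left(-4 + 8\right) = \left(J + m\right) + 4 = 4 + J + m$)
$\frac{1}{o{\left(F,B 0 + 9 \right)}} = \frac{1}{4 + \left(21 \cdot 0 + 9\right) - \frac{1}{40}} = \frac{1}{4 + \left(0 + 9\right) - \frac{1}{40}} = \frac{1}{4 + 9 - \frac{1}{40}} = \frac{1}{\frac{519}{40}} = \frac{40}{519}$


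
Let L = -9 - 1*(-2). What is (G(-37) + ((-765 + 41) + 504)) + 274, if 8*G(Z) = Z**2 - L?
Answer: 226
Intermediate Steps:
L = -7 (L = -9 + 2 = -7)
G(Z) = 7/8 + Z**2/8 (G(Z) = (Z**2 - 1*(-7))/8 = (Z**2 + 7)/8 = (7 + Z**2)/8 = 7/8 + Z**2/8)
(G(-37) + ((-765 + 41) + 504)) + 274 = ((7/8 + (1/8)*(-37)**2) + ((-765 + 41) + 504)) + 274 = ((7/8 + (1/8)*1369) + (-724 + 504)) + 274 = ((7/8 + 1369/8) - 220) + 274 = (172 - 220) + 274 = -48 + 274 = 226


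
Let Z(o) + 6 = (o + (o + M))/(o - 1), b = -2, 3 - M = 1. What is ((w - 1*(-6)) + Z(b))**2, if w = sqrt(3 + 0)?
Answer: 31/9 + 4*sqrt(3)/3 ≈ 5.7538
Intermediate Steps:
M = 2 (M = 3 - 1*1 = 3 - 1 = 2)
w = sqrt(3) ≈ 1.7320
Z(o) = -6 + (2 + 2*o)/(-1 + o) (Z(o) = -6 + (o + (o + 2))/(o - 1) = -6 + (o + (2 + o))/(-1 + o) = -6 + (2 + 2*o)/(-1 + o))
((w - 1*(-6)) + Z(b))**2 = ((sqrt(3) - 1*(-6)) + 4*(2 - 1*(-2))/(-1 - 2))**2 = ((sqrt(3) + 6) + 4*(2 + 2)/(-3))**2 = ((6 + sqrt(3)) + 4*(-1/3)*4)**2 = ((6 + sqrt(3)) - 16/3)**2 = (2/3 + sqrt(3))**2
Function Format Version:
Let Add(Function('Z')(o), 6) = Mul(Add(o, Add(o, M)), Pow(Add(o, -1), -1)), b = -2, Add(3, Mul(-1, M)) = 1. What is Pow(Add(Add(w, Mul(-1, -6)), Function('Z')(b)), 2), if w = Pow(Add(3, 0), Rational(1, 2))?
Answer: Add(Rational(31, 9), Mul(Rational(4, 3), Pow(3, Rational(1, 2)))) ≈ 5.7538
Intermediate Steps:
M = 2 (M = Add(3, Mul(-1, 1)) = Add(3, -1) = 2)
w = Pow(3, Rational(1, 2)) ≈ 1.7320
Function('Z')(o) = Add(-6, Mul(Pow(Add(-1, o), -1), Add(2, Mul(2, o)))) (Function('Z')(o) = Add(-6, Mul(Add(o, Add(o, 2)), Pow(Add(o, -1), -1))) = Add(-6, Mul(Add(o, Add(2, o)), Pow(Add(-1, o), -1))) = Add(-6, Mul(Add(2, Mul(2, o)), Pow(Add(-1, o), -1))) = Add(-6, Mul(Pow(Add(-1, o), -1), Add(2, Mul(2, o)))))
Pow(Add(Add(w, Mul(-1, -6)), Function('Z')(b)), 2) = Pow(Add(Add(Pow(3, Rational(1, 2)), Mul(-1, -6)), Mul(4, Pow(Add(-1, -2), -1), Add(2, Mul(-1, -2)))), 2) = Pow(Add(Add(Pow(3, Rational(1, 2)), 6), Mul(4, Pow(-3, -1), Add(2, 2))), 2) = Pow(Add(Add(6, Pow(3, Rational(1, 2))), Mul(4, Rational(-1, 3), 4)), 2) = Pow(Add(Add(6, Pow(3, Rational(1, 2))), Rational(-16, 3)), 2) = Pow(Add(Rational(2, 3), Pow(3, Rational(1, 2))), 2)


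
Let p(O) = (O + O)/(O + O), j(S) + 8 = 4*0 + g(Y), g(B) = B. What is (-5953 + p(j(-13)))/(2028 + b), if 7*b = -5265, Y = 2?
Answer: -13888/2977 ≈ -4.6651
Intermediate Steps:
b = -5265/7 (b = (⅐)*(-5265) = -5265/7 ≈ -752.14)
j(S) = -6 (j(S) = -8 + (4*0 + 2) = -8 + (0 + 2) = -8 + 2 = -6)
p(O) = 1 (p(O) = (2*O)/((2*O)) = (2*O)*(1/(2*O)) = 1)
(-5953 + p(j(-13)))/(2028 + b) = (-5953 + 1)/(2028 - 5265/7) = -5952/8931/7 = -5952*7/8931 = -13888/2977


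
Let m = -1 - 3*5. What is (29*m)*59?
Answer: -27376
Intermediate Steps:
m = -16 (m = -1 - 15 = -16)
(29*m)*59 = (29*(-16))*59 = -464*59 = -27376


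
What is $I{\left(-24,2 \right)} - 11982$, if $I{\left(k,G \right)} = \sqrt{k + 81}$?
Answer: $-11982 + \sqrt{57} \approx -11974.0$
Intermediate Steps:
$I{\left(k,G \right)} = \sqrt{81 + k}$
$I{\left(-24,2 \right)} - 11982 = \sqrt{81 - 24} - 11982 = \sqrt{57} - 11982 = -11982 + \sqrt{57}$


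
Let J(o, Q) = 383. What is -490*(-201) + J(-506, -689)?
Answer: 98873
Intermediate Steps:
-490*(-201) + J(-506, -689) = -490*(-201) + 383 = 98490 + 383 = 98873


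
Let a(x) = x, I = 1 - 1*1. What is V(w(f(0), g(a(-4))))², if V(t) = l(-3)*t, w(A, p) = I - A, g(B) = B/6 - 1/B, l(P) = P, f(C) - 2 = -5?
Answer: 81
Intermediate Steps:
f(C) = -3 (f(C) = 2 - 5 = -3)
I = 0 (I = 1 - 1 = 0)
g(B) = -1/B + B/6 (g(B) = B*(⅙) - 1/B = B/6 - 1/B = -1/B + B/6)
w(A, p) = -A (w(A, p) = 0 - A = -A)
V(t) = -3*t
V(w(f(0), g(a(-4))))² = (-(-3)*(-3))² = (-3*3)² = (-9)² = 81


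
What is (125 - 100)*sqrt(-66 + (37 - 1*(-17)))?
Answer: 50*I*sqrt(3) ≈ 86.603*I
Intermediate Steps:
(125 - 100)*sqrt(-66 + (37 - 1*(-17))) = 25*sqrt(-66 + (37 + 17)) = 25*sqrt(-66 + 54) = 25*sqrt(-12) = 25*(2*I*sqrt(3)) = 50*I*sqrt(3)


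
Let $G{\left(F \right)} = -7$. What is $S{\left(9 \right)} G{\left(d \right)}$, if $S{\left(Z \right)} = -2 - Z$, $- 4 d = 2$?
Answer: $77$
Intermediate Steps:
$d = - \frac{1}{2}$ ($d = \left(- \frac{1}{4}\right) 2 = - \frac{1}{2} \approx -0.5$)
$S{\left(9 \right)} G{\left(d \right)} = \left(-2 - 9\right) \left(-7\right) = \left(-11\right) \left(-7\right) = 77$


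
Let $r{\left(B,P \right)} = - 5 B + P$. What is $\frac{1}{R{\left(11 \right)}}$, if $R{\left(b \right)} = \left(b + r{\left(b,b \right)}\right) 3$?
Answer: $- \frac{1}{99} \approx -0.010101$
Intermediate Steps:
$r{\left(B,P \right)} = P - 5 B$
$R{\left(b \right)} = - 9 b$ ($R{\left(b \right)} = \left(b + \left(b - 5 b\right)\right) 3 = \left(b - 4 b\right) 3 = - 3 b 3 = - 9 b$)
$\frac{1}{R{\left(11 \right)}} = \frac{1}{\left(-9\right) 11} = \frac{1}{-99} = - \frac{1}{99}$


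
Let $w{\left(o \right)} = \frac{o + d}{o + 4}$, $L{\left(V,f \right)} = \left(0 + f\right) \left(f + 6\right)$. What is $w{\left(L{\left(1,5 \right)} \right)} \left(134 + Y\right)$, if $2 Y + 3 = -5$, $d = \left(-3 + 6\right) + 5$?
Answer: $\frac{8190}{59} \approx 138.81$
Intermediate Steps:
$d = 8$ ($d = 3 + 5 = 8$)
$L{\left(V,f \right)} = f \left(6 + f\right)$
$Y = -4$ ($Y = - \frac{3}{2} + \frac{1}{2} \left(-5\right) = - \frac{3}{2} - \frac{5}{2} = -4$)
$w{\left(o \right)} = \frac{8 + o}{4 + o}$ ($w{\left(o \right)} = \frac{o + 8}{o + 4} = \frac{8 + o}{4 + o}$)
$w{\left(L{\left(1,5 \right)} \right)} \left(134 + Y\right) = \frac{8 + 5 \left(6 + 5\right)}{4 + 5 \left(6 + 5\right)} \left(134 - 4\right) = \frac{8 + 5 \cdot 11}{4 + 5 \cdot 11} \cdot 130 = \frac{8 + 55}{4 + 55} \cdot 130 = \frac{1}{59} \cdot 63 \cdot 130 = \frac{63}{59} \cdot 130 = \frac{8190}{59}$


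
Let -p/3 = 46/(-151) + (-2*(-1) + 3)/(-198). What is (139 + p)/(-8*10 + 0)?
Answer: -1395137/797280 ≈ -1.7499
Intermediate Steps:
p = 9863/9966 (p = -3*(46/(-151) + (-2*(-1) + 3)/(-198)) = -3*(46*(-1/151) + (2 + 3)*(-1/198)) = -3*(-46/151 + 5*(-1/198)) = -3*(-46/151 - 5/198) = -3*(-9863/29898) = 9863/9966 ≈ 0.98967)
(139 + p)/(-8*10 + 0) = (139 + 9863/9966)/(-8*10 + 0) = 1395137/(9966*(-80 + 0)) = (1395137/9966)/(-80) = (1395137/9966)*(-1/80) = -1395137/797280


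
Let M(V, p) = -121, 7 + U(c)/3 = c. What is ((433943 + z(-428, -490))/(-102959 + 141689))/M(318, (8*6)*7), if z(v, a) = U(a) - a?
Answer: -72157/781055 ≈ -0.092384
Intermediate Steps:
U(c) = -21 + 3*c
z(v, a) = -21 + 2*a (z(v, a) = (-21 + 3*a) - a = -21 + 2*a)
((433943 + z(-428, -490))/(-102959 + 141689))/M(318, (8*6)*7) = ((433943 + (-21 + 2*(-490)))/(-102959 + 141689))/(-121) = ((433943 + (-21 - 980))/38730)*(-1/121) = ((433943 - 1001)*(1/38730))*(-1/121) = (432942*(1/38730))*(-1/121) = (72157/6455)*(-1/121) = -72157/781055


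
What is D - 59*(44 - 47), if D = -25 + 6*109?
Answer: 806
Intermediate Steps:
D = 629 (D = -25 + 654 = 629)
D - 59*(44 - 47) = 629 - 59*(44 - 47) = 629 - 59*(-3) = 629 + 177 = 806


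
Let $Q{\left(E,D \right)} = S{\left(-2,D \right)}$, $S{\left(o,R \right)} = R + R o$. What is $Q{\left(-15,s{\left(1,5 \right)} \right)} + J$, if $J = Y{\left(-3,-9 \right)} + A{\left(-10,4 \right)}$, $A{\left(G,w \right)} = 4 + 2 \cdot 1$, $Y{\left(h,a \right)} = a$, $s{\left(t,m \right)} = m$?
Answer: $-8$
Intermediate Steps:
$A{\left(G,w \right)} = 6$ ($A{\left(G,w \right)} = 4 + 2 = 6$)
$Q{\left(E,D \right)} = - D$ ($Q{\left(E,D \right)} = D \left(1 - 2\right) = D \left(-1\right) = - D$)
$J = -3$ ($J = -9 + 6 = -3$)
$Q{\left(-15,s{\left(1,5 \right)} \right)} + J = \left(-1\right) 5 - 3 = -5 - 3 = -8$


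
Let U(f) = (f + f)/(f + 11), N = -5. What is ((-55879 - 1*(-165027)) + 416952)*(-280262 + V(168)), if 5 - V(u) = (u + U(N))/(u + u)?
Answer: -37155753971375/252 ≈ -1.4744e+11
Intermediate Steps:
U(f) = 2*f/(11 + f) (U(f) = (2*f)/(11 + f) = 2*f/(11 + f))
V(u) = 5 - (-5/3 + u)/(2*u) (V(u) = 5 - (u + 2*(-5)/(11 - 5))/(u + u) = 5 - (u + 2*(-5)/6)/(2*u) = 5 - (u + 2*(-5)*(1/6))*1/(2*u) = 5 - (u - 5/3)*1/(2*u) = 5 - (-5/3 + u)*1/(2*u) = 5 - (-5/3 + u)/(2*u))
((-55879 - 1*(-165027)) + 416952)*(-280262 + V(168)) = ((-55879 - 1*(-165027)) + 416952)*(-280262 + (1/6)*(5 + 27*168)/168) = ((-55879 + 165027) + 416952)*(-280262 + (1/6)*(1/168)*(5 + 4536)) = (109148 + 416952)*(-280262 + (1/6)*(1/168)*4541) = 526100*(-280262 + 4541/1008) = 526100*(-282499555/1008) = -37155753971375/252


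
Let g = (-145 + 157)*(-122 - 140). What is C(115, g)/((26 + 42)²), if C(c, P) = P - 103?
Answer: -191/272 ≈ -0.70221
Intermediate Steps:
g = -3144 (g = 12*(-262) = -3144)
C(c, P) = -103 + P
C(115, g)/((26 + 42)²) = (-103 - 3144)/((26 + 42)²) = -3247/(68²) = -3247/4624 = -3247*1/4624 = -191/272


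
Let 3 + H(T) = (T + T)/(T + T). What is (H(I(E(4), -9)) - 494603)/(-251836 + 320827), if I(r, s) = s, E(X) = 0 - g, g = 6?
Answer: -494605/68991 ≈ -7.1691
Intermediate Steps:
E(X) = -6 (E(X) = 0 - 1*6 = 0 - 6 = -6)
H(T) = -2 (H(T) = -3 + (T + T)/(T + T) = -3 + (2*T)/((2*T)) = -3 + (2*T)*(1/(2*T)) = -3 + 1 = -2)
(H(I(E(4), -9)) - 494603)/(-251836 + 320827) = (-2 - 494603)/(-251836 + 320827) = -494605/68991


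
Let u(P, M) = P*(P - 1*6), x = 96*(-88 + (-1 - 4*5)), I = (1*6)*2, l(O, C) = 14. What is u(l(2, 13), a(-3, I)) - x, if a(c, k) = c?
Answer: 10576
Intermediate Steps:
I = 12 (I = 6*2 = 12)
x = -10464 (x = 96*(-88 + (-1 - 20)) = 96*(-88 - 21) = 96*(-109) = -10464)
u(P, M) = P*(-6 + P) (u(P, M) = P*(P - 6) = P*(-6 + P))
u(l(2, 13), a(-3, I)) - x = 14*(-6 + 14) - 1*(-10464) = 14*8 + 10464 = 112 + 10464 = 10576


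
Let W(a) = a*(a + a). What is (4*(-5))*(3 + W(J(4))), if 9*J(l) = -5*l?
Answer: -20860/81 ≈ -257.53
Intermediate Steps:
J(l) = -5*l/9 (J(l) = (-5*l)/9 = -5*l/9)
W(a) = 2*a² (W(a) = a*(2*a) = 2*a²)
(4*(-5))*(3 + W(J(4))) = (4*(-5))*(3 + 2*(-5/9*4)²) = -20*(3 + 2*(-20/9)²) = -20*(3 + 2*(400/81)) = -20*(3 + 800/81) = -20*1043/81 = -20860/81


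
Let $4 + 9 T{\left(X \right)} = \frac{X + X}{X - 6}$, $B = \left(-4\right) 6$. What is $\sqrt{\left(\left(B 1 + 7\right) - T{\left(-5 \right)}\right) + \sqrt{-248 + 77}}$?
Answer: $\frac{\sqrt{-18139 + 3267 i \sqrt{19}}}{33} \approx 1.5033 + 4.3493 i$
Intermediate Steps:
$B = -24$
$T{\left(X \right)} = - \frac{4}{9} + \frac{2 X}{9 \left(-6 + X\right)}$ ($T{\left(X \right)} = - \frac{4}{9} + \frac{\left(X + X\right) \frac{1}{X - 6}}{9} = - \frac{4}{9} + \frac{2 X \frac{1}{-6 + X}}{9} = - \frac{4}{9} + \frac{2 X}{9 \left(-6 + X\right)}$)
$\sqrt{\left(\left(B 1 + 7\right) - T{\left(-5 \right)}\right) + \sqrt{-248 + 77}} = \sqrt{\left(\left(\left(-24\right) 1 + 7\right) - \frac{2 \left(12 - -5\right)}{9 \left(-6 - 5\right)}\right) + \sqrt{-248 + 77}} = \sqrt{\left(\left(-24 + 7\right) - \frac{2 \left(12 + 5\right)}{9 \left(-11\right)}\right) + \sqrt{-171}} = \sqrt{\left(-17 - \frac{2}{9} \left(- \frac{1}{11}\right) 17\right) + 3 i \sqrt{19}} = \sqrt{\left(-17 - - \frac{34}{99}\right) + 3 i \sqrt{19}} = \sqrt{\left(-17 + \frac{34}{99}\right) + 3 i \sqrt{19}} = \sqrt{- \frac{1649}{99} + 3 i \sqrt{19}}$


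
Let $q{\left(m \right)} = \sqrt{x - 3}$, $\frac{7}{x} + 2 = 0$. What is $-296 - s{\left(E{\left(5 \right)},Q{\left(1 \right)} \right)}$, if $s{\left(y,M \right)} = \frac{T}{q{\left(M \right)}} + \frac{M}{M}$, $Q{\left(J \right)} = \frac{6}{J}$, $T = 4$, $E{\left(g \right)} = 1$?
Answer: $-297 + \frac{4 i \sqrt{26}}{13} \approx -297.0 + 1.5689 i$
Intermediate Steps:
$x = - \frac{7}{2}$ ($x = \frac{7}{-2 + 0} = \frac{7}{-2} = 7 \left(- \frac{1}{2}\right) = - \frac{7}{2} \approx -3.5$)
$q{\left(m \right)} = \frac{i \sqrt{26}}{2}$ ($q{\left(m \right)} = \sqrt{- \frac{7}{2} - 3} = \sqrt{- \frac{13}{2}} = \frac{i \sqrt{26}}{2}$)
$s{\left(y,M \right)} = 1 - \frac{4 i \sqrt{26}}{13}$ ($s{\left(y,M \right)} = \frac{4}{\frac{1}{2} i \sqrt{26}} + \frac{M}{M} = 4 \left(- \frac{i \sqrt{26}}{13}\right) + 1 = - \frac{4 i \sqrt{26}}{13} + 1 = 1 - \frac{4 i \sqrt{26}}{13}$)
$-296 - s{\left(E{\left(5 \right)},Q{\left(1 \right)} \right)} = -296 - \left(1 - \frac{4 i \sqrt{26}}{13}\right) = -297 + \frac{4 i \sqrt{26}}{13}$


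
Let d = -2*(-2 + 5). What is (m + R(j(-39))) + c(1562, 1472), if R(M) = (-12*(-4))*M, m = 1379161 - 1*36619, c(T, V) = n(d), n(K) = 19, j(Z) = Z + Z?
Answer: 1338817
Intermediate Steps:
j(Z) = 2*Z
d = -6 (d = -2*3 = -6)
c(T, V) = 19
m = 1342542 (m = 1379161 - 36619 = 1342542)
R(M) = 48*M
(m + R(j(-39))) + c(1562, 1472) = (1342542 + 48*(2*(-39))) + 19 = (1342542 + 48*(-78)) + 19 = (1342542 - 3744) + 19 = 1338798 + 19 = 1338817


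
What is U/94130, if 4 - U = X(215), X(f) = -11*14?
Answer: 79/47065 ≈ 0.0016785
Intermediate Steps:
X(f) = -154
U = 158 (U = 4 - 1*(-154) = 4 + 154 = 158)
U/94130 = 158/94130 = 158*(1/94130) = 79/47065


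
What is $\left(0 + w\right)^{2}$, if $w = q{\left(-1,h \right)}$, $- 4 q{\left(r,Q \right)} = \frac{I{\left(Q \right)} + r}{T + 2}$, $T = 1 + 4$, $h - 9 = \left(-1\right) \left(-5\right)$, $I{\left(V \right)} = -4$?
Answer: $\frac{25}{784} \approx 0.031888$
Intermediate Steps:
$h = 14$ ($h = 9 - -5 = 9 + 5 = 14$)
$T = 5$
$q{\left(r,Q \right)} = \frac{1}{7} - \frac{r}{28}$ ($q{\left(r,Q \right)} = - \frac{\left(-4 + r\right) \frac{1}{5 + 2}}{4} = - \frac{\left(-4 + r\right) \frac{1}{7}}{4} = - \frac{- \frac{4}{7} + \frac{r}{7}}{4} = \frac{1}{7} - \frac{r}{28}$)
$w = \frac{5}{28}$ ($w = \frac{1}{7} - - \frac{1}{28} = \frac{1}{7} + \frac{1}{28} = \frac{5}{28} \approx 0.17857$)
$\left(0 + w\right)^{2} = \left(0 + \frac{5}{28}\right)^{2} = \left(\frac{5}{28}\right)^{2} = \frac{25}{784}$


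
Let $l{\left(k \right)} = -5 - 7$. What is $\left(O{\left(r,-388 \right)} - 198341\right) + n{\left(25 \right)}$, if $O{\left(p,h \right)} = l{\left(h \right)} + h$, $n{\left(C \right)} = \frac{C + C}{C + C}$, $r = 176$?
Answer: $-198740$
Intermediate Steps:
$l{\left(k \right)} = -12$
$n{\left(C \right)} = 1$ ($n{\left(C \right)} = \frac{2 C}{2 C} = 2 C \frac{1}{2 C} = 1$)
$O{\left(p,h \right)} = -12 + h$
$\left(O{\left(r,-388 \right)} - 198341\right) + n{\left(25 \right)} = \left(\left(-12 - 388\right) - 198341\right) + 1 = \left(-400 - 198341\right) + 1 = -198741 + 1 = -198740$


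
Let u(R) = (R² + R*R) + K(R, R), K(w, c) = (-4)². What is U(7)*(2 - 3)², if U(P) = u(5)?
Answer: 66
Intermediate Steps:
K(w, c) = 16
u(R) = 16 + 2*R² (u(R) = (R² + R*R) + 16 = (R² + R²) + 16 = 2*R² + 16 = 16 + 2*R²)
U(P) = 66 (U(P) = 16 + 2*5² = 16 + 2*25 = 16 + 50 = 66)
U(7)*(2 - 3)² = 66*(2 - 3)² = 66*(-1)² = 66*1 = 66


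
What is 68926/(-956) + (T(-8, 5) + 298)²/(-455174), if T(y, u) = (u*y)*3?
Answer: -7850903257/108786586 ≈ -72.168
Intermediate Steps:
T(y, u) = 3*u*y
68926/(-956) + (T(-8, 5) + 298)²/(-455174) = 68926/(-956) + (3*5*(-8) + 298)²/(-455174) = 68926*(-1/956) + (-120 + 298)²*(-1/455174) = -34463/478 + 178²*(-1/455174) = -34463/478 + 31684*(-1/455174) = -34463/478 - 15842/227587 = -7850903257/108786586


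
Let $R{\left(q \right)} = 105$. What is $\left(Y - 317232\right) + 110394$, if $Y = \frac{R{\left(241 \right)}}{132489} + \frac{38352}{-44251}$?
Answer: $- \frac{3396775492115}{16422327} \approx -2.0684 \cdot 10^{5}$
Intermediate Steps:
$Y = - \frac{14220089}{16422327}$ ($Y = \frac{105}{132489} + \frac{38352}{-44251} = 105 \cdot \frac{1}{132489} + 38352 \left(- \frac{1}{44251}\right) = \frac{5}{6309} - \frac{2256}{2603} = - \frac{14220089}{16422327} \approx -0.8659$)
$\left(Y - 317232\right) + 110394 = \left(- \frac{14220089}{16422327} - 317232\right) + 110394 = - \frac{5209701858953}{16422327} + 110394 = - \frac{3396775492115}{16422327}$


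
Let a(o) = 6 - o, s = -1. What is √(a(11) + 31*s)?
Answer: 6*I ≈ 6.0*I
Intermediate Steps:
√(a(11) + 31*s) = √((6 - 1*11) + 31*(-1)) = √((6 - 11) - 31) = √(-5 - 31) = √(-36) = 6*I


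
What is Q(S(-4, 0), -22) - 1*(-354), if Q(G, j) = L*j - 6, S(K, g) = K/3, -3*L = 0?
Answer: 348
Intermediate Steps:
L = 0 (L = -1/3*0 = 0)
S(K, g) = K/3 (S(K, g) = K*(1/3) = K/3)
Q(G, j) = -6 (Q(G, j) = 0*j - 6 = 0 - 6 = -6)
Q(S(-4, 0), -22) - 1*(-354) = -6 - 1*(-354) = -6 + 354 = 348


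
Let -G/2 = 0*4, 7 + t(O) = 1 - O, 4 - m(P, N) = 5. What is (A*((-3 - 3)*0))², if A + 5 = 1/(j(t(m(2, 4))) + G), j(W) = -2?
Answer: 0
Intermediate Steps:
m(P, N) = -1 (m(P, N) = 4 - 1*5 = 4 - 5 = -1)
t(O) = -6 - O (t(O) = -7 + (1 - O) = -6 - O)
G = 0 (G = -0*4 = -2*0 = 0)
A = -11/2 (A = -5 + 1/(-2 + 0) = -5 + 1/(-2) = -5 - ½ = -11/2 ≈ -5.5000)
(A*((-3 - 3)*0))² = (-11*(-3 - 3)*0/2)² = (-(-33)*0)² = (-11/2*0)² = 0² = 0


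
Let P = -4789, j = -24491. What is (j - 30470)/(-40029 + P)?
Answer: 54961/44818 ≈ 1.2263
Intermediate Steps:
(j - 30470)/(-40029 + P) = (-24491 - 30470)/(-40029 - 4789) = -54961/(-44818) = -54961*(-1/44818) = 54961/44818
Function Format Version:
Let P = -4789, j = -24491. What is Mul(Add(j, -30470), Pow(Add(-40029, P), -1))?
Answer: Rational(54961, 44818) ≈ 1.2263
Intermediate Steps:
Mul(Add(j, -30470), Pow(Add(-40029, P), -1)) = Mul(Add(-24491, -30470), Pow(Add(-40029, -4789), -1)) = Mul(-54961, Pow(-44818, -1)) = Mul(-54961, Rational(-1, 44818)) = Rational(54961, 44818)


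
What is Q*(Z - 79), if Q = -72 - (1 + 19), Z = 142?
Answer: -5796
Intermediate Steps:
Q = -92 (Q = -72 - 1*20 = -72 - 20 = -92)
Q*(Z - 79) = -92*(142 - 79) = -92*63 = -5796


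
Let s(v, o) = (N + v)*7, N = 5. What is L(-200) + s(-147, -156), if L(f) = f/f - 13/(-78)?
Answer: -5957/6 ≈ -992.83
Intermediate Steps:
L(f) = 7/6 (L(f) = 1 - 13*(-1/78) = 1 + ⅙ = 7/6)
s(v, o) = 35 + 7*v (s(v, o) = (5 + v)*7 = 35 + 7*v)
L(-200) + s(-147, -156) = 7/6 + (35 + 7*(-147)) = 7/6 + (35 - 1029) = 7/6 - 994 = -5957/6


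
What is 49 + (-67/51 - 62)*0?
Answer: 49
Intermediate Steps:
49 + (-67/51 - 62)*0 = 49 - 3229/51*0 = 49 + 0 = 49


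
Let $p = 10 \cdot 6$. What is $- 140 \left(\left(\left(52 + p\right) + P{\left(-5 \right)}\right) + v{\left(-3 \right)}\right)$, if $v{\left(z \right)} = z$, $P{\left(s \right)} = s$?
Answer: $-14560$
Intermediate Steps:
$p = 60$
$- 140 \left(\left(\left(52 + p\right) + P{\left(-5 \right)}\right) + v{\left(-3 \right)}\right) = - 140 \left(\left(\left(52 + 60\right) - 5\right) - 3\right) = - 140 \left(\left(112 - 5\right) - 3\right) = - 140 \left(107 - 3\right) = \left(-140\right) 104 = -14560$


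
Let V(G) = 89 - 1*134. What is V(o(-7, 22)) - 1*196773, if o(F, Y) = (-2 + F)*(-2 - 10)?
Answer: -196818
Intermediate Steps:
o(F, Y) = 24 - 12*F (o(F, Y) = (-2 + F)*(-12) = 24 - 12*F)
V(G) = -45 (V(G) = 89 - 134 = -45)
V(o(-7, 22)) - 1*196773 = -45 - 1*196773 = -45 - 196773 = -196818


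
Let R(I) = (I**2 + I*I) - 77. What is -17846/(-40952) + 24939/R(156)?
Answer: 944264149/995031220 ≈ 0.94898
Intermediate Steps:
R(I) = -77 + 2*I**2 (R(I) = (I**2 + I**2) - 77 = 2*I**2 - 77 = -77 + 2*I**2)
-17846/(-40952) + 24939/R(156) = -17846/(-40952) + 24939/(-77 + 2*156**2) = -17846*(-1/40952) + 24939/(-77 + 2*24336) = 8923/20476 + 24939/(-77 + 48672) = 8923/20476 + 24939/48595 = 944264149/995031220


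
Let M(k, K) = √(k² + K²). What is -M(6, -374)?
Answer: -2*√34978 ≈ -374.05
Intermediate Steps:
M(k, K) = √(K² + k²)
-M(6, -374) = -√((-374)² + 6²) = -√(139876 + 36) = -√139912 = -2*√34978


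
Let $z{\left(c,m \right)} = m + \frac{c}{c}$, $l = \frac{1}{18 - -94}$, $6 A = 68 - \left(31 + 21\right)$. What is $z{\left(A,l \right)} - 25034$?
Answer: $- \frac{2803695}{112} \approx -25033.0$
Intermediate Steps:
$A = \frac{8}{3}$ ($A = \frac{68 - \left(31 + 21\right)}{6} = \frac{68 - 52}{6} = \frac{1}{6} \cdot 16 = \frac{8}{3} \approx 2.6667$)
$l = \frac{1}{112}$ ($l = \frac{1}{18 + 94} = \frac{1}{112} \approx 0.0089286$)
$z{\left(c,m \right)} = 1 + m$ ($z{\left(c,m \right)} = m + 1 = 1 + m$)
$z{\left(A,l \right)} - 25034 = \left(1 + \frac{1}{112}\right) - 25034 = \frac{113}{112} - 25034 = - \frac{2803695}{112}$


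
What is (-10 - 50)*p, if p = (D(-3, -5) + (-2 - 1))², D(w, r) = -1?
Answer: -960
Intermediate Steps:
p = 16 (p = (-1 + (-2 - 1))² = (-1 - 3)² = (-4)² = 16)
(-10 - 50)*p = (-10 - 50)*16 = -60*16 = -960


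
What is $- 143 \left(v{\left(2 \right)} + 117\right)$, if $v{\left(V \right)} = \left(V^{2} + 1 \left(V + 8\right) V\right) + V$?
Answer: $-20449$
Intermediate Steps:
$v{\left(V \right)} = V + V^{2} + V \left(8 + V\right)$ ($v{\left(V \right)} = \left(V^{2} + 1 \left(8 + V\right) V\right) + V = \left(V^{2} + \left(8 + V\right) V\right) + V = \left(V^{2} + V \left(8 + V\right)\right) + V = V + V^{2} + V \left(8 + V\right)$)
$- 143 \left(v{\left(2 \right)} + 117\right) = - 143 \left(2 \left(9 + 2 \cdot 2\right) + 117\right) = - 143 \left(2 \left(9 + 4\right) + 117\right) = - 143 \left(2 \cdot 13 + 117\right) = - 143 \left(26 + 117\right) = \left(-143\right) 143 = -20449$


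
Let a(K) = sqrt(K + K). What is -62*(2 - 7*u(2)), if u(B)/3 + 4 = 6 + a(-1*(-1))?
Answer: 2480 + 1302*sqrt(2) ≈ 4321.3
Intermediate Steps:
a(K) = sqrt(2)*sqrt(K) (a(K) = sqrt(2*K) = sqrt(2)*sqrt(K))
u(B) = 6 + 3*sqrt(2) (u(B) = -12 + 3*(6 + sqrt(2)*sqrt(-1*(-1))) = -12 + 3*(6 + sqrt(2)*sqrt(1)) = -12 + 3*(6 + sqrt(2)*1) = -12 + 3*(6 + sqrt(2)) = -12 + (18 + 3*sqrt(2)) = 6 + 3*sqrt(2))
-62*(2 - 7*u(2)) = -62*(2 - 7*(6 + 3*sqrt(2))) = -62*(2 + (-42 - 21*sqrt(2))) = -62*(-40 - 21*sqrt(2)) = 2480 + 1302*sqrt(2)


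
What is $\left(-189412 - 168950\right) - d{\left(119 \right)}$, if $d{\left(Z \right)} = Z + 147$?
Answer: $-358628$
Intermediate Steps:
$d{\left(Z \right)} = 147 + Z$
$\left(-189412 - 168950\right) - d{\left(119 \right)} = \left(-189412 - 168950\right) - \left(147 + 119\right) = \left(-189412 - 168950\right) - 266 = -358362 - 266 = -358628$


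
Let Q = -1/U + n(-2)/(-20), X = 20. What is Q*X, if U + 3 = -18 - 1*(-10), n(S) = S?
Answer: 42/11 ≈ 3.8182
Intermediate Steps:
U = -11 (U = -3 + (-18 - 1*(-10)) = -3 + (-18 + 10) = -3 - 8 = -11)
Q = 21/110 (Q = -1/(-11) - 2/(-20) = -1*(-1/11) - 2*(-1/20) = 1/11 + 1/10 = 21/110 ≈ 0.19091)
Q*X = (21/110)*20 = 42/11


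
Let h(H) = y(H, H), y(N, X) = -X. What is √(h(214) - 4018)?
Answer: 46*I*√2 ≈ 65.054*I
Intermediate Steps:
h(H) = -H
√(h(214) - 4018) = √(-1*214 - 4018) = √(-214 - 4018) = √(-4232) = 46*I*√2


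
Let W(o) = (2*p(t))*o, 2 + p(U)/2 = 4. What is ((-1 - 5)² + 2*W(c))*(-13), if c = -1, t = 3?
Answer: -260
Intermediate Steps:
p(U) = 4 (p(U) = -4 + 2*4 = -4 + 8 = 4)
W(o) = 8*o (W(o) = (2*4)*o = 8*o)
((-1 - 5)² + 2*W(c))*(-13) = ((-1 - 5)² + 2*(8*(-1)))*(-13) = ((-6)² + 2*(-8))*(-13) = (36 - 16)*(-13) = 20*(-13) = -260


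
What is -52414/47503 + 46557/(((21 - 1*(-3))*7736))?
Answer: -2506598575/2939865664 ≈ -0.85262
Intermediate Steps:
-52414/47503 + 46557/(((21 - 1*(-3))*7736)) = -52414*1/47503 + 46557/(((21 + 3)*7736)) = -52414/47503 + 46557/((24*7736)) = -52414/47503 + 46557/185664 = -52414/47503 + 46557*(1/185664) = -52414/47503 + 15519/61888 = -2506598575/2939865664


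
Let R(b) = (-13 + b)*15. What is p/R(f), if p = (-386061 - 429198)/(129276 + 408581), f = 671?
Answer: -271753/1769549530 ≈ -0.00015357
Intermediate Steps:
R(b) = -195 + 15*b
p = -815259/537857 ≈ -1.5158
p/R(f) = -815259/(537857*(-195 + 15*671)) = -815259/(537857*(-195 + 10065)) = -815259/537857/9870 = -815259/537857*1/9870 = -271753/1769549530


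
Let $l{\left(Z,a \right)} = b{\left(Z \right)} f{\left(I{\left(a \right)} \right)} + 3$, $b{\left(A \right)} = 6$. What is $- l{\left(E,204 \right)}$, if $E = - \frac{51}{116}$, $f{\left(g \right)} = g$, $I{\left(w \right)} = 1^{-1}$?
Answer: $-9$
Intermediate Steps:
$I{\left(w \right)} = 1$
$E = - \frac{51}{116}$ ($E = \left(-51\right) \frac{1}{116} = - \frac{51}{116} \approx -0.43966$)
$l{\left(Z,a \right)} = 9$ ($l{\left(Z,a \right)} = 6 \cdot 1 + 3 = 6 + 3 = 9$)
$- l{\left(E,204 \right)} = \left(-1\right) 9 = -9$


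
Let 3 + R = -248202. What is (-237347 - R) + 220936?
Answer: 231794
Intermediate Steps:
R = -248205 (R = -3 - 248202 = -248205)
(-237347 - R) + 220936 = (-237347 - 1*(-248205)) + 220936 = (-237347 + 248205) + 220936 = 10858 + 220936 = 231794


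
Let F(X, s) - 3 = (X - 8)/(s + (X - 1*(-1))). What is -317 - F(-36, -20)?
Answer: -1604/5 ≈ -320.80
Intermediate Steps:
F(X, s) = 3 + (-8 + X)/(1 + X + s) (F(X, s) = 3 + (X - 8)/(s + (X - 1*(-1))) = 3 + (-8 + X)/(s + (X + 1)) = 3 + (-8 + X)/(s + (1 + X)) = 3 + (-8 + X)/(1 + X + s))
-317 - F(-36, -20) = -317 - (-5 + 3*(-20) + 4*(-36))/(1 - 36 - 20) = -317 - (-5 - 60 - 144)/(-55) = -317 - (-1)*(-209)/55 = -317 - 1*19/5 = -317 - 19/5 = -1604/5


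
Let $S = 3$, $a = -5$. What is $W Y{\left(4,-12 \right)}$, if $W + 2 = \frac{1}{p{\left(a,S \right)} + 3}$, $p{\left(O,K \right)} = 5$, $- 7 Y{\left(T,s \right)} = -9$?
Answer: $- \frac{135}{56} \approx -2.4107$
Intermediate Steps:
$Y{\left(T,s \right)} = \frac{9}{7}$ ($Y{\left(T,s \right)} = \left(- \frac{1}{7}\right) \left(-9\right) = \frac{9}{7}$)
$W = - \frac{15}{8}$ ($W = -2 + \frac{1}{5 + 3} = -2 + \frac{1}{8} = - \frac{15}{8} \approx -1.875$)
$W Y{\left(4,-12 \right)} = \left(- \frac{15}{8}\right) \frac{9}{7} = - \frac{135}{56}$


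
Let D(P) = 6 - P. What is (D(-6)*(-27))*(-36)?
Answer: 11664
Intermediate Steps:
(D(-6)*(-27))*(-36) = ((6 - 1*(-6))*(-27))*(-36) = ((6 + 6)*(-27))*(-36) = (12*(-27))*(-36) = -324*(-36) = 11664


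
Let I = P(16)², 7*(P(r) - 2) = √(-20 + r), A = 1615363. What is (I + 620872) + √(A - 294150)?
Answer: 30422920/49 + √1321213 + 8*I/7 ≈ 6.2203e+5 + 1.1429*I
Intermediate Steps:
P(r) = 2 + √(-20 + r)/7
I = (2 + 2*I/7)² (I = (2 + √(-20 + 16)/7)² = (2 + √(-4)/7)² = (2 + (2*I)/7)² = (2 + 2*I/7)² ≈ 3.9184 + 1.1429*I)
(I + 620872) + √(A - 294150) = ((192/49 + 8*I/7) + 620872) + √(1615363 - 294150) = (30422920/49 + 8*I/7) + √1321213 = 30422920/49 + √1321213 + 8*I/7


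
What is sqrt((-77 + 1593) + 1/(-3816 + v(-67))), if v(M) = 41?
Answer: sqrt(864157749)/755 ≈ 38.936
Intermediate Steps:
sqrt((-77 + 1593) + 1/(-3816 + v(-67))) = sqrt((-77 + 1593) + 1/(-3816 + 41)) = sqrt(1516 + 1/(-3775)) = sqrt(1516 - 1/3775) = sqrt(5722899/3775) = sqrt(864157749)/755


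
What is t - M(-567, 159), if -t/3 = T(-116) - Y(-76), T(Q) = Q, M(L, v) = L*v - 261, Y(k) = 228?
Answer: 91446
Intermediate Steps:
M(L, v) = -261 + L*v
t = 1032 (t = -3*(-116 - 1*228) = -3*(-116 - 228) = -3*(-344) = 1032)
t - M(-567, 159) = 1032 - (-261 - 567*159) = 1032 - (-261 - 90153) = 1032 - 1*(-90414) = 1032 + 90414 = 91446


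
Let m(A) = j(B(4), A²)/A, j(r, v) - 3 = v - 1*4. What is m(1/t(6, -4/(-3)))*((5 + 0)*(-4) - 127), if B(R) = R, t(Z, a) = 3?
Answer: 392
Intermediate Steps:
j(r, v) = -1 + v (j(r, v) = 3 + (v - 1*4) = 3 + (v - 4) = 3 + (-4 + v) = -1 + v)
m(A) = (-1 + A²)/A
m(1/t(6, -4/(-3)))*((5 + 0)*(-4) - 127) = (1/3 - 1/(1/3))*((5 + 0)*(-4) - 127) = (⅓ - 1/⅓)*(5*(-4) - 127) = (⅓ - 1*3)*(-20 - 127) = (⅓ - 3)*(-147) = -8/3*(-147) = 392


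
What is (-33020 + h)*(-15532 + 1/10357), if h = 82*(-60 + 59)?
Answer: 5324950681146/10357 ≈ 5.1414e+8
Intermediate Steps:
h = -82 (h = 82*(-1) = -82)
(-33020 + h)*(-15532 + 1/10357) = (-33020 - 82)*(-15532 + 1/10357) = -33102*(-15532 + 1/10357) = -33102*(-160864923/10357) = 5324950681146/10357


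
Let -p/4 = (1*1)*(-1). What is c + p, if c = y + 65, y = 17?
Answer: 86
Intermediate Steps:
c = 82 (c = 17 + 65 = 82)
p = 4 (p = -4*1*1*(-1) = -4*(-1) = 4)
c + p = 82 + 4 = 86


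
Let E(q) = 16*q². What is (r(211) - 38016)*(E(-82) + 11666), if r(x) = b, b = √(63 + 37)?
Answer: -4532215500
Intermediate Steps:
b = 10 (b = √100 = 10)
r(x) = 10
(r(211) - 38016)*(E(-82) + 11666) = (10 - 38016)*(16*(-82)² + 11666) = -38006*(16*6724 + 11666) = -38006*(107584 + 11666) = -38006*119250 = -4532215500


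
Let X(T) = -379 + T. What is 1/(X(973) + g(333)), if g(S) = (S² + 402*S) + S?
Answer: 1/245682 ≈ 4.0703e-6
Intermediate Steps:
g(S) = S² + 403*S
1/(X(973) + g(333)) = 1/((-379 + 973) + 333*(403 + 333)) = 1/(594 + 333*736) = 1/(594 + 245088) = 1/245682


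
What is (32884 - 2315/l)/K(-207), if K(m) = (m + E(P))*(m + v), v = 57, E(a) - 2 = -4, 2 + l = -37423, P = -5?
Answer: 246137203/234654750 ≈ 1.0489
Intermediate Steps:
l = -37425 (l = -2 - 37423 = -37425)
E(a) = -2 (E(a) = 2 - 4 = -2)
K(m) = (-2 + m)*(57 + m) (K(m) = (m - 2)*(m + 57) = (-2 + m)*(57 + m))
(32884 - 2315/l)/K(-207) = (32884 - 2315/(-37425))/(-114 + (-207)² + 55*(-207)) = (32884 - 2315*(-1)/37425)/(-114 + 42849 - 11385) = (32884 - 1*(-463/7485))/31350 = (32884 + 463/7485)*(1/31350) = (246137203/7485)*(1/31350) = 246137203/234654750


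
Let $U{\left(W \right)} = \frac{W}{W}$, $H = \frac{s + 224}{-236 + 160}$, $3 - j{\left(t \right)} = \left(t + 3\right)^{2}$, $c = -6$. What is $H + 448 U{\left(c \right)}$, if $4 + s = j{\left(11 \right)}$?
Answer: $\frac{34021}{76} \approx 447.64$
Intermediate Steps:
$j{\left(t \right)} = 3 - \left(3 + t\right)^{2}$ ($j{\left(t \right)} = 3 - \left(t + 3\right)^{2} = 3 - \left(3 + t\right)^{2}$)
$s = -197$ ($s = -4 + \left(3 - \left(3 + 11\right)^{2}\right) = -4 + \left(3 - 14^{2}\right) = -4 + \left(3 - 196\right) = -4 - 193 = -197$)
$H = - \frac{27}{76}$ ($H = \frac{-197 + 224}{-236 + 160} = \frac{27}{-76} = 27 \left(- \frac{1}{76}\right) = - \frac{27}{76} \approx -0.35526$)
$U{\left(W \right)} = 1$
$H + 448 U{\left(c \right)} = - \frac{27}{76} + 448 \cdot 1 = - \frac{27}{76} + 448 = \frac{34021}{76}$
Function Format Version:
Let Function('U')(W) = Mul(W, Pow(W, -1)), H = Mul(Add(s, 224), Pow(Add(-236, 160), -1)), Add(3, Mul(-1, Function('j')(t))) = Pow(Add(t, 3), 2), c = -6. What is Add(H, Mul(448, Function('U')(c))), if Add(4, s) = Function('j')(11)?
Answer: Rational(34021, 76) ≈ 447.64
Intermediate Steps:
Function('j')(t) = Add(3, Mul(-1, Pow(Add(3, t), 2))) (Function('j')(t) = Add(3, Mul(-1, Pow(Add(t, 3), 2))) = Add(3, Mul(-1, Pow(Add(3, t), 2))))
s = -197 (s = Add(-4, Add(3, Mul(-1, Pow(Add(3, 11), 2)))) = Add(-4, Add(3, Mul(-1, Pow(14, 2)))) = Add(-4, Add(3, Mul(-1, 196))) = Add(-4, Add(3, -196)) = Add(-4, -193) = -197)
H = Rational(-27, 76) (H = Mul(Add(-197, 224), Pow(Add(-236, 160), -1)) = Mul(27, Pow(-76, -1)) = Mul(27, Rational(-1, 76)) = Rational(-27, 76) ≈ -0.35526)
Function('U')(W) = 1
Add(H, Mul(448, Function('U')(c))) = Add(Rational(-27, 76), Mul(448, 1)) = Add(Rational(-27, 76), 448) = Rational(34021, 76)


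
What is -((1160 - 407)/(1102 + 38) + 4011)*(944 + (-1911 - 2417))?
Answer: 1289668626/95 ≈ 1.3575e+7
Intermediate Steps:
-((1160 - 407)/(1102 + 38) + 4011)*(944 + (-1911 - 2417)) = -(753/1140 + 4011)*(944 - 4328) = -(753*(1/1140) + 4011)*(-3384) = -(251/380 + 4011)*(-3384) = -1524431*(-3384)/380 = -1*(-1289668626/95) = 1289668626/95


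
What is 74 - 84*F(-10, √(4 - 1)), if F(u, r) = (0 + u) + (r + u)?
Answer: 1754 - 84*√3 ≈ 1608.5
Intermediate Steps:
F(u, r) = r + 2*u (F(u, r) = u + (r + u) = r + 2*u)
74 - 84*F(-10, √(4 - 1)) = 74 - 84*(√(4 - 1) + 2*(-10)) = 74 - 84*(√3 - 20) = 74 - 84*(-20 + √3) = 74 + (1680 - 84*√3) = 1754 - 84*√3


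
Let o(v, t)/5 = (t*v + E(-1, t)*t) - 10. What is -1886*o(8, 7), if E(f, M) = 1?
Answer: -499790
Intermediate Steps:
o(v, t) = -50 + 5*t + 5*t*v (o(v, t) = 5*((t*v + 1*t) - 10) = 5*((t*v + t) - 10) = 5*((t + t*v) - 10) = 5*(-10 + t + t*v) = -50 + 5*t + 5*t*v)
-1886*o(8, 7) = -1886*(-50 + 5*7 + 5*7*8) = -1886*(-50 + 35 + 280) = -1886*265 = -499790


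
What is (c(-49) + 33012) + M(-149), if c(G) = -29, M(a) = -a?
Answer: 33132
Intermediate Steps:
(c(-49) + 33012) + M(-149) = (-29 + 33012) - 1*(-149) = 32983 + 149 = 33132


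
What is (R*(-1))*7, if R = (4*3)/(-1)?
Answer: 84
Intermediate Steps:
R = -12 (R = 12*(-1) = -12)
(R*(-1))*7 = -12*(-1)*7 = 12*7 = 84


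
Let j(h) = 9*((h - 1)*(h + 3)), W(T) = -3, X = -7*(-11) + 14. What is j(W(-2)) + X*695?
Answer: 63245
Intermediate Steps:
X = 91 (X = 77 + 14 = 91)
j(h) = 9*(-1 + h)*(3 + h) (j(h) = 9*((-1 + h)*(3 + h)) = 9*(-1 + h)*(3 + h))
j(W(-2)) + X*695 = (-27 + 9*(-3)² + 18*(-3)) + 91*695 = (-27 + 9*9 - 54) + 63245 = (-27 + 81 - 54) + 63245 = 0 + 63245 = 63245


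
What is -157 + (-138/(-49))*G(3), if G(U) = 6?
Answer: -6865/49 ≈ -140.10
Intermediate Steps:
-157 + (-138/(-49))*G(3) = -157 - 138/(-49)*6 = -157 - 138*(-1/49)*6 = -157 + (138/49)*6 = -157 + 828/49 = -6865/49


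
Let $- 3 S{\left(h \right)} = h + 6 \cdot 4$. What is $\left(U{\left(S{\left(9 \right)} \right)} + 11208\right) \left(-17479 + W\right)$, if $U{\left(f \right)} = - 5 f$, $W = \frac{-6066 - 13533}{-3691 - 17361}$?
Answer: $- \frac{4144201804267}{21052} \approx -1.9686 \cdot 10^{8}$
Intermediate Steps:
$S{\left(h \right)} = -8 - \frac{h}{3}$ ($S{\left(h \right)} = - \frac{h + 6 \cdot 4}{3} = - \frac{h + 24}{3} = - \frac{24 + h}{3} = -8 - \frac{h}{3}$)
$W = \frac{19599}{21052}$ ($W = - \frac{19599}{-21052} = \left(-19599\right) \left(- \frac{1}{21052}\right) = \frac{19599}{21052} \approx 0.93098$)
$\left(U{\left(S{\left(9 \right)} \right)} + 11208\right) \left(-17479 + W\right) = \left(- 5 \left(-8 - 3\right) + 11208\right) \left(-17479 + \frac{19599}{21052}\right) = \left(- 5 \left(-8 - 3\right) + 11208\right) \left(- \frac{367948309}{21052}\right) = \left(\left(-5\right) \left(-11\right) + 11208\right) \left(- \frac{367948309}{21052}\right) = \left(55 + 11208\right) \left(- \frac{367948309}{21052}\right) = 11263 \left(- \frac{367948309}{21052}\right) = - \frac{4144201804267}{21052}$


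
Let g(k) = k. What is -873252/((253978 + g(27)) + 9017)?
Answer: -145542/43837 ≈ -3.3201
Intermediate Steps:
-873252/((253978 + g(27)) + 9017) = -873252/((253978 + 27) + 9017) = -873252/(254005 + 9017) = -873252/263022 = -873252*1/263022 = -145542/43837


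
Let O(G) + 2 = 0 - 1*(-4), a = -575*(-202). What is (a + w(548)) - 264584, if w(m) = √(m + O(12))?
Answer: -148434 + 5*√22 ≈ -1.4841e+5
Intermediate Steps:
a = 116150
O(G) = 2 (O(G) = -2 + (0 - 1*(-4)) = -2 + (0 + 4) = -2 + 4 = 2)
w(m) = √(2 + m) (w(m) = √(m + 2) = √(2 + m))
(a + w(548)) - 264584 = (116150 + √(2 + 548)) - 264584 = (116150 + √550) - 264584 = (116150 + 5*√22) - 264584 = -148434 + 5*√22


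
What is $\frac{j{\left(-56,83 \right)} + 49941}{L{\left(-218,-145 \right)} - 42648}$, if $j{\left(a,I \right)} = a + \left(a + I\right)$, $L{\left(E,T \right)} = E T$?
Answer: $- \frac{24956}{5519} \approx -4.5218$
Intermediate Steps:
$j{\left(a,I \right)} = I + 2 a$ ($j{\left(a,I \right)} = a + \left(I + a\right) = I + 2 a$)
$\frac{j{\left(-56,83 \right)} + 49941}{L{\left(-218,-145 \right)} - 42648} = \frac{\left(83 + 2 \left(-56\right)\right) + 49941}{\left(-218\right) \left(-145\right) - 42648} = \frac{\left(83 - 112\right) + 49941}{31610 - 42648} = \frac{-29 + 49941}{-11038} = 49912 \left(- \frac{1}{11038}\right) = - \frac{24956}{5519}$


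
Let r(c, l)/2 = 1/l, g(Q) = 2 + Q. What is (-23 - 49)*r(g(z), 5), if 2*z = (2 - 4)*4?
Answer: -144/5 ≈ -28.800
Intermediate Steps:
z = -4 (z = ((2 - 4)*4)/2 = (-2*4)/2 = (½)*(-8) = -4)
r(c, l) = 2/l
(-23 - 49)*r(g(z), 5) = (-23 - 49)*(2/5) = -144/5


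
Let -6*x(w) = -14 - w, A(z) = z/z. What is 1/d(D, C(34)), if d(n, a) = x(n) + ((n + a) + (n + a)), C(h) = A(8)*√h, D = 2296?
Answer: 4977/24770393 - 2*√34/24770393 ≈ 0.00020045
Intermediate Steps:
A(z) = 1
x(w) = 7/3 + w/6 (x(w) = -(-14 - w)/6 = 7/3 + w/6)
C(h) = √h (C(h) = 1*√h = √h)
d(n, a) = 7/3 + 2*a + 13*n/6 (d(n, a) = (7/3 + n/6) + ((n + a) + (n + a)) = (7/3 + n/6) + ((a + n) + (a + n)) = (7/3 + n/6) + (2*a + 2*n) = 7/3 + 2*a + 13*n/6)
1/d(D, C(34)) = 1/(7/3 + 2*√34 + (13/6)*2296) = 1/(7/3 + 2*√34 + 14924/3) = 1/(4977 + 2*√34)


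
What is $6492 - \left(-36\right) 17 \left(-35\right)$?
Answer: $-14928$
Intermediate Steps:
$6492 - \left(-36\right) 17 \left(-35\right) = 6492 - \left(-612\right) \left(-35\right) = 6492 - 21420 = -14928$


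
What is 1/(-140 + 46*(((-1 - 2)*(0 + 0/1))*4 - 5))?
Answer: -1/370 ≈ -0.0027027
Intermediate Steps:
1/(-140 + 46*(((-1 - 2)*(0 + 0/1))*4 - 5)) = 1/(-140 + 46*(-3*(0 + 0*1)*4 - 5)) = 1/(-140 + 46*(-3*(0 + 0)*4 - 5)) = 1/(-140 + 46*(-3*0*4 - 5)) = 1/(-140 + 46*(0*4 - 5)) = 1/(-140 + 46*(0 - 5)) = 1/(-140 + 46*(-5)) = 1/(-140 - 230) = 1/(-370) = -1/370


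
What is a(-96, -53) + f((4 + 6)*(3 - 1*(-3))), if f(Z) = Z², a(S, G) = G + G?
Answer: 3494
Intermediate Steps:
a(S, G) = 2*G
a(-96, -53) + f((4 + 6)*(3 - 1*(-3))) = 2*(-53) + ((4 + 6)*(3 - 1*(-3)))² = -106 + (10*(3 + 3))² = -106 + (10*6)² = -106 + 60² = -106 + 3600 = 3494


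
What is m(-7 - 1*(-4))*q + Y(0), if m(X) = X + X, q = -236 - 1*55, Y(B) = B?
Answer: 1746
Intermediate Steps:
q = -291 (q = -236 - 55 = -291)
m(X) = 2*X
m(-7 - 1*(-4))*q + Y(0) = (2*(-7 - 1*(-4)))*(-291) + 0 = (2*(-7 + 4))*(-291) + 0 = (2*(-3))*(-291) + 0 = -6*(-291) + 0 = 1746 + 0 = 1746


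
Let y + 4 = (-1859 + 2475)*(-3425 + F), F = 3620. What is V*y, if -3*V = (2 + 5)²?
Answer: -5885684/3 ≈ -1.9619e+6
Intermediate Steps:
y = 120116 (y = -4 + (-1859 + 2475)*(-3425 + 3620) = -4 + 616*195 = -4 + 120120 = 120116)
V = -49/3 (V = -(2 + 5)²/3 = -⅓*7² = -⅓*49 = -49/3 ≈ -16.333)
V*y = -49/3*120116 = -5885684/3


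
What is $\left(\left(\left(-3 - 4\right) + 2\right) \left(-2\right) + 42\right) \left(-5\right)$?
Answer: $-260$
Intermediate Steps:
$\left(\left(\left(-3 - 4\right) + 2\right) \left(-2\right) + 42\right) \left(-5\right) = \left(\left(-7 + 2\right) \left(-2\right) + 42\right) \left(-5\right) = \left(\left(-5\right) \left(-2\right) + 42\right) \left(-5\right) = \left(10 + 42\right) \left(-5\right) = 52 \left(-5\right) = -260$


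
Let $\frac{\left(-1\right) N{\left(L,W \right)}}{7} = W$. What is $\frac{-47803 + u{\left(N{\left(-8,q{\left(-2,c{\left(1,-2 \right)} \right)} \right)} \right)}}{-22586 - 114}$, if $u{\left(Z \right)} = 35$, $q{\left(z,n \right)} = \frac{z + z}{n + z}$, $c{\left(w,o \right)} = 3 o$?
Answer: $\frac{11942}{5675} \approx 2.1043$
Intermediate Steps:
$q{\left(z,n \right)} = \frac{2 z}{n + z}$
$N{\left(L,W \right)} = - 7 W$
$\frac{-47803 + u{\left(N{\left(-8,q{\left(-2,c{\left(1,-2 \right)} \right)} \right)} \right)}}{-22586 - 114} = \frac{-47803 + 35}{-22586 - 114} = - \frac{47768}{-22700} = \left(-47768\right) \left(- \frac{1}{22700}\right) = \frac{11942}{5675}$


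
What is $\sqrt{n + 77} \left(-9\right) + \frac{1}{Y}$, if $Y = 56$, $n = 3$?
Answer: $\frac{1}{56} - 36 \sqrt{5} \approx -80.481$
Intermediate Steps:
$\sqrt{n + 77} \left(-9\right) + \frac{1}{Y} = \sqrt{3 + 77} \left(-9\right) + \frac{1}{56} = \sqrt{80} \left(-9\right) + \frac{1}{56} = 4 \sqrt{5} \left(-9\right) + \frac{1}{56} = - 36 \sqrt{5} + \frac{1}{56} = \frac{1}{56} - 36 \sqrt{5}$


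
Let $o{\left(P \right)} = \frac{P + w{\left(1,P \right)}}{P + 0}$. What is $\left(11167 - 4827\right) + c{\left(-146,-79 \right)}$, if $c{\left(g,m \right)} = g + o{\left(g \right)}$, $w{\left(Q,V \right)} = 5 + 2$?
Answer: $\frac{904463}{146} \approx 6195.0$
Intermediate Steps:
$w{\left(Q,V \right)} = 7$
$o{\left(P \right)} = \frac{7 + P}{P}$ ($o{\left(P \right)} = \frac{P + 7}{P + 0} = \frac{7 + P}{P}$)
$c{\left(g,m \right)} = g + \frac{7 + g}{g}$
$\left(11167 - 4827\right) + c{\left(-146,-79 \right)} = \left(11167 - 4827\right) + \left(1 - 146 + \frac{7}{-146}\right) = 6340 + \left(1 - 146 + 7 \left(- \frac{1}{146}\right)\right) = 6340 - \frac{21177}{146} = \frac{904463}{146}$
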